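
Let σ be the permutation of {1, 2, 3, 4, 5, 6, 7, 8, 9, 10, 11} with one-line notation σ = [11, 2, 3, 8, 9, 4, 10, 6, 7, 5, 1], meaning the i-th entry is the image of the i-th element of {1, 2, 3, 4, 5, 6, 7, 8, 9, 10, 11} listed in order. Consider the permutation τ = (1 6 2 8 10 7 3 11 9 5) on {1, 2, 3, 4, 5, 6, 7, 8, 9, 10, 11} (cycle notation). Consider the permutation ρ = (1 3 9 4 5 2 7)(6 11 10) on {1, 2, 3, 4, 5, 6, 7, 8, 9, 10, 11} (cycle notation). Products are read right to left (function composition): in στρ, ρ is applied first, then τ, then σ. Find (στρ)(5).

Chase 5: ρ(5) = 2; τ(2) = 8; σ(8) = 6. Hence (στρ)(5) = 6.

6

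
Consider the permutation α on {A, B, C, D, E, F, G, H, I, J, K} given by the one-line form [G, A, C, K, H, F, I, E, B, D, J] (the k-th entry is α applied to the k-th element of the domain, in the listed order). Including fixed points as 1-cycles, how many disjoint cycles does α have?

5

The cycle decomposition is (A G I B)(C)(D K J)(E H)(F), which has 5 cycles (counting 1-cycles).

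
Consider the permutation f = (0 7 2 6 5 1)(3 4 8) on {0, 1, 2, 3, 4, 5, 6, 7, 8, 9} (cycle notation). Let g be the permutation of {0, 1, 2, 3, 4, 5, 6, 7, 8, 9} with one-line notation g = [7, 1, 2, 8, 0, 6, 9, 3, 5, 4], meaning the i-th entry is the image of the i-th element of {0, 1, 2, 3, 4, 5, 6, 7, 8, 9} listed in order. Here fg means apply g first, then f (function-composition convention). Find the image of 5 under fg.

First apply g: g(5) = 6, then f(6) = 5. Thus (fg)(5) = 5.

5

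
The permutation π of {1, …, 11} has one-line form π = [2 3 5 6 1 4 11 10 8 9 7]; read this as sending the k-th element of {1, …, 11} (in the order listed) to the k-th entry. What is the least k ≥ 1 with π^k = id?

12

The disjoint-cycle form of π has cycle lengths 4, 3, 2, 2.
The order of π is the least common multiple of its cycle lengths: lcm(4, 3, 2, 2) = 12.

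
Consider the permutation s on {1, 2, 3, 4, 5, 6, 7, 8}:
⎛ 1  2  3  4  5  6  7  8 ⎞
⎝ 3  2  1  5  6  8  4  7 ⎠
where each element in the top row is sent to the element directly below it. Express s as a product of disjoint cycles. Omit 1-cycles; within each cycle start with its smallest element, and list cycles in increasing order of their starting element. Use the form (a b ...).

(1 3)(4 5 6 8 7)

Start at 1 and follow images: 1 → 3 → 1, giving the cycle (1 3).
Continuing from each remaining unvisited element yields (1 3)(4 5 6 8 7).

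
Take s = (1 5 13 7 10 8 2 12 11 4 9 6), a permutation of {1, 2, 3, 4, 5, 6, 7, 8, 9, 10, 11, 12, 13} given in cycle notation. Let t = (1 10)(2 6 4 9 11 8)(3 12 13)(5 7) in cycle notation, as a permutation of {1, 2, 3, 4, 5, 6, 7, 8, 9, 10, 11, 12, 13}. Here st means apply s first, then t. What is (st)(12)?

(st)(12) = t(s(12)). s(12) = 11, then t(11) = 8. So (st)(12) = 8.

8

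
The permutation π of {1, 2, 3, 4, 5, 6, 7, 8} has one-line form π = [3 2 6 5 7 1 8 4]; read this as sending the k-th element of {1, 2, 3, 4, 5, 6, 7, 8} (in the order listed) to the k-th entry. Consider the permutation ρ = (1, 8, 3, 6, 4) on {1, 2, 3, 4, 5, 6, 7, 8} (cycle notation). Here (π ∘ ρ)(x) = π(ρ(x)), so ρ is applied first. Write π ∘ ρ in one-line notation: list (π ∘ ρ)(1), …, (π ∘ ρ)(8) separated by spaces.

Chase each element through ρ then π: 1 → 8 → 4; 2 → 2 → 2; 3 → 6 → 1; 4 → 1 → 3; 5 → 5 → 7; 6 → 4 → 5; 7 → 7 → 8; 8 → 3 → 6.
So π ∘ ρ in one-line form is 4 2 1 3 7 5 8 6.

4 2 1 3 7 5 8 6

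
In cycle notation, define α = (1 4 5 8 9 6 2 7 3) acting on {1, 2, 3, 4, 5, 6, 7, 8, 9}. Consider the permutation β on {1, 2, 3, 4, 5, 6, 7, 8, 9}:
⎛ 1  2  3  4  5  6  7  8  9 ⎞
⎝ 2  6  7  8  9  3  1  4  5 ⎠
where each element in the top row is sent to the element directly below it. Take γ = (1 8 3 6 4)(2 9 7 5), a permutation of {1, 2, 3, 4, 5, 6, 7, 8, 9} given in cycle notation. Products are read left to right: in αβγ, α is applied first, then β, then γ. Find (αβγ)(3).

9

(αβγ)(3) = γ(β(α(3))). α(3) = 1, then β(1) = 2, then γ(2) = 9, so the result is 9.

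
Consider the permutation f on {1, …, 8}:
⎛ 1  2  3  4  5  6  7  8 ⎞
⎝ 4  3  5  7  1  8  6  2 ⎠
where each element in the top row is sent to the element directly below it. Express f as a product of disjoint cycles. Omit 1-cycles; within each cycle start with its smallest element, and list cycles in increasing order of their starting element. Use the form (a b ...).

(1 4 7 6 8 2 3 5)

Start at 1 and follow images: 1 → 4 → 7 → 6 → 8 → 2 → 3 → 5 → 1, giving the cycle (1 4 7 6 8 2 3 5).
Continuing from each remaining unvisited element yields (1 4 7 6 8 2 3 5).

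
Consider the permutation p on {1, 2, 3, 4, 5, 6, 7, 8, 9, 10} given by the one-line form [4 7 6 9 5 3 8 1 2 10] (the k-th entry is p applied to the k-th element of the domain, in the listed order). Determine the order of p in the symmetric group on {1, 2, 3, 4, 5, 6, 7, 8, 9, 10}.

6

The disjoint-cycle form of p has cycle lengths 6, 2, 1, 1.
The order of p is the least common multiple of its cycle lengths: lcm(6, 2) = 6.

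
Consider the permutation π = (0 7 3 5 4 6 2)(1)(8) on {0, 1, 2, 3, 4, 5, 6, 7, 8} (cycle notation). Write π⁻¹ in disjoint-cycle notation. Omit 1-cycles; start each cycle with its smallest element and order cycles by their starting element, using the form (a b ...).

Inverting a permutation written in cycle notation just reverses the order within every cycle.
Reversing each cycle of π and rotating so the smallest element leads gives (0 2 6 4 5 3 7).

(0 2 6 4 5 3 7)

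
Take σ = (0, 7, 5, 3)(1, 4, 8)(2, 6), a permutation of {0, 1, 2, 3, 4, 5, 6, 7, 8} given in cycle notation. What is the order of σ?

12

The disjoint cycles have lengths 4, 3, 2.
The order of σ is the least common multiple of its cycle lengths: lcm(4, 3, 2) = 12.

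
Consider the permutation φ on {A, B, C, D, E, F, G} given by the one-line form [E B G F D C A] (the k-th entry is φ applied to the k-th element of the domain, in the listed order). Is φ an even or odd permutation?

odd

In disjoint-cycle form the cycle lengths are 6, 1.
A cycle of length ℓ contributes ℓ−1 transpositions, so φ is a product of 5 transpositions — odd.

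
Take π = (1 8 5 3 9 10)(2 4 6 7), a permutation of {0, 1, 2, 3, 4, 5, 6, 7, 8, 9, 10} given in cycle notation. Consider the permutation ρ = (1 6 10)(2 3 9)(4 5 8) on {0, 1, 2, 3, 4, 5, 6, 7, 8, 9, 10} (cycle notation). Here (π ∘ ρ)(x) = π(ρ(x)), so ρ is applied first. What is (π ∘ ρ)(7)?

ρ(7) = 7, then π(7) = 2; composing gives (π ∘ ρ)(7) = 2.

2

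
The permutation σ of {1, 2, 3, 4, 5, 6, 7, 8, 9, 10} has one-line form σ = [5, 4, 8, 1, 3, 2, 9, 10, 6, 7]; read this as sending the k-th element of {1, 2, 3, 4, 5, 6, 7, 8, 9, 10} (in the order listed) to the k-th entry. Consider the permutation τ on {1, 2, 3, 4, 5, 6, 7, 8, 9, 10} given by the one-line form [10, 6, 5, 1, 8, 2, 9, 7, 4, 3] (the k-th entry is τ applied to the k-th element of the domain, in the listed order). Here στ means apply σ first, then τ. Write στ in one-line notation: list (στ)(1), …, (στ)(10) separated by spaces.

8 1 7 10 5 6 4 3 2 9

(στ)(x) = τ(σ(x)). Computing each image: τ(σ(1)) = τ(5) = 8, τ(σ(2)) = τ(4) = 1, τ(σ(3)) = τ(8) = 7, τ(σ(4)) = τ(1) = 10, τ(σ(5)) = τ(3) = 5, τ(σ(6)) = τ(2) = 6, τ(σ(7)) = τ(9) = 4, τ(σ(8)) = τ(10) = 3, τ(σ(9)) = τ(6) = 2, τ(σ(10)) = τ(7) = 9.
Hence στ = [8 1 7 10 5 6 4 3 2 9].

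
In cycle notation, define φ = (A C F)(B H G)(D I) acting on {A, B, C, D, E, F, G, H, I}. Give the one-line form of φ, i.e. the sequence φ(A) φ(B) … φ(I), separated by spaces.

Each element maps to the next entry in its cycle (wrapping to the front): A↦C, B↦H, C↦F, D↦I, E↦E, F↦A, G↦B, H↦G, I↦D.
Listing these in domain order gives C H F I E A B G D.

C H F I E A B G D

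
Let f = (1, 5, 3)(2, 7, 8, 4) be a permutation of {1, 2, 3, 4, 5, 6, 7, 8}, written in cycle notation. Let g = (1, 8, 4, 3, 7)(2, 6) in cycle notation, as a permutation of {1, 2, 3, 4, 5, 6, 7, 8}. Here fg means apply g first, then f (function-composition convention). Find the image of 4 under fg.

1

(fg)(4) = f(g(4)). g(4) = 3, then f(3) = 1. So (fg)(4) = 1.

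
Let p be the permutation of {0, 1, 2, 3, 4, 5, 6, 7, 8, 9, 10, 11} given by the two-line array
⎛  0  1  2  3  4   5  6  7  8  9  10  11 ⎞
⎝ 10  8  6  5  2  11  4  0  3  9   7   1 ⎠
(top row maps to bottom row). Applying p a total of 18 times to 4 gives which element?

4

Tracing 4 → 2 → … returns to 4 after 3 steps, so 4 lies in a 3-cycle (2 6 4).
On a 3-cycle, p^3 is the identity, so p^18 = p^0 there (18 ≡ 0 mod 3).
So p^18(4) = 4.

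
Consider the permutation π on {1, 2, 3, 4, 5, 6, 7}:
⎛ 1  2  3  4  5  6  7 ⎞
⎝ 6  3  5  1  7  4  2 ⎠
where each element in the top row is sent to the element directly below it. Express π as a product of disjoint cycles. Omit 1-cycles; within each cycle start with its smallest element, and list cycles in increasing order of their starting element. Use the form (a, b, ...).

Iterating π from 1 gives 1 → 6 → 4 → 1; that is the 3-cycle (1, 6, 4).
Repeating from the next unused element and collecting all non-trivial cycles gives (1, 6, 4)(2, 3, 5, 7).

(1, 6, 4)(2, 3, 5, 7)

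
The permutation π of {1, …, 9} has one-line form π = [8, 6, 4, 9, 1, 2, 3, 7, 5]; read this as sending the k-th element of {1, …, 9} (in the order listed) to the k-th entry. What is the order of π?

Writing π as disjoint cycles, the cycle lengths are 7, 2.
The order is lcm(7, 2) = 14.

14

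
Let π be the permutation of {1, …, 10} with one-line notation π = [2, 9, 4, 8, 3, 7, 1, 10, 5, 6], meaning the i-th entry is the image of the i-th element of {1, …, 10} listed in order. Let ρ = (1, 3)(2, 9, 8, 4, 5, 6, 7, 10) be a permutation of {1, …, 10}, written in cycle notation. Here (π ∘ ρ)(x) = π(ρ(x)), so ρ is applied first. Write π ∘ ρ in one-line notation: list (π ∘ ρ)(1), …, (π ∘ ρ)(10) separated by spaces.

Chase each element through ρ then π: 1 → 3 → 4; 2 → 9 → 5; 3 → 1 → 2; 4 → 5 → 3; 5 → 6 → 7; 6 → 7 → 1; 7 → 10 → 6; 8 → 4 → 8; 9 → 8 → 10; 10 → 2 → 9.
So π ∘ ρ in one-line form is 4 5 2 3 7 1 6 8 10 9.

4 5 2 3 7 1 6 8 10 9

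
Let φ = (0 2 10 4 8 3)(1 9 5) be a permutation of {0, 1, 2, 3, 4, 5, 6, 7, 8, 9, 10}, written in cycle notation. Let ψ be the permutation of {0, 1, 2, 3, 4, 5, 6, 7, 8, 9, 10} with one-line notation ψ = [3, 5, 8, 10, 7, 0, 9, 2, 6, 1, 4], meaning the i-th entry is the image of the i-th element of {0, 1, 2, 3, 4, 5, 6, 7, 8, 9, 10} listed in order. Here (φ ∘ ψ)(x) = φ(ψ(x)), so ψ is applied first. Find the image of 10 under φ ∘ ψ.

First apply ψ: ψ(10) = 4, then φ(4) = 8. Thus (φ ∘ ψ)(10) = 8.

8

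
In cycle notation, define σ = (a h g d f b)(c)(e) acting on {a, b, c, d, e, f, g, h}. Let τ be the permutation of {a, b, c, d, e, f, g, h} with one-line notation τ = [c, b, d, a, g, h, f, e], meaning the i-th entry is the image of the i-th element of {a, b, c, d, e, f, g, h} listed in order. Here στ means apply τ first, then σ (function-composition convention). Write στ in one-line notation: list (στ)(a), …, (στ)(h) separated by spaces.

(στ)(x) = σ(τ(x)). Computing each image: σ(τ(a)) = σ(c) = c, σ(τ(b)) = σ(b) = a, σ(τ(c)) = σ(d) = f, σ(τ(d)) = σ(a) = h, σ(τ(e)) = σ(g) = d, σ(τ(f)) = σ(h) = g, σ(τ(g)) = σ(f) = b, σ(τ(h)) = σ(e) = e.
Hence στ = [c a f h d g b e].

c a f h d g b e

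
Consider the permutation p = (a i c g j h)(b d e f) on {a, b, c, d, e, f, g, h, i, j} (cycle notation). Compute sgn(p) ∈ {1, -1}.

The cycle lengths are 6, 4.
A cycle is odd iff its length is even; p has 2 even-length cycles, so sgn(p) = (−1)^2 and p is even.

1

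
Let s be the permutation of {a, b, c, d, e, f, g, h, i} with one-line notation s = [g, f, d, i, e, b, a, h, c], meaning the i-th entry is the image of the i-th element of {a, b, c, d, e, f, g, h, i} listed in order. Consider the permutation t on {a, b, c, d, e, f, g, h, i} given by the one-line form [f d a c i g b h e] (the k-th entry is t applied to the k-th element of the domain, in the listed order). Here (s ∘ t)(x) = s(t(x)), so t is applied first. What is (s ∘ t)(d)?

(s ∘ t)(d) = s(t(d)). t(d) = c, then s(c) = d. So (s ∘ t)(d) = d.

d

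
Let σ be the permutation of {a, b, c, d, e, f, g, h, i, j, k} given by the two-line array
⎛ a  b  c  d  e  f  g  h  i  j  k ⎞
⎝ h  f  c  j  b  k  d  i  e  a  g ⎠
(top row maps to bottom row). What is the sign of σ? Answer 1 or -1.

In disjoint-cycle form the cycle lengths are 10, 1.
A cycle of length ℓ contributes ℓ−1 transpositions, so σ is a product of 9 transpositions — odd.

-1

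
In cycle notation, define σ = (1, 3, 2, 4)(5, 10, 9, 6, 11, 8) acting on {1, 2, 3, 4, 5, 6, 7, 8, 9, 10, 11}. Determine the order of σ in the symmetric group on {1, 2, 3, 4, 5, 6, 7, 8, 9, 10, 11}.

12

The cycle type of σ is (6, 4, 1).
Since disjoint cycles commute, ord(σ) = lcm(6, 4) = 12.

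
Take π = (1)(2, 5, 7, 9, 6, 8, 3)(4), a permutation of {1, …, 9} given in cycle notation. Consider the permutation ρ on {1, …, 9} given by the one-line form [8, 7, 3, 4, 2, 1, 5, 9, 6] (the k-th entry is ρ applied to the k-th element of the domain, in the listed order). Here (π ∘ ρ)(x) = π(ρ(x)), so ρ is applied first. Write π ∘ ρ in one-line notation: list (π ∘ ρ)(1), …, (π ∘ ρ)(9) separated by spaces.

For each element, apply ρ then π: 1 → 8 → 3; 2 → 7 → 9; 3 → 3 → 2; 4 → 4 → 4; 5 → 2 → 5; 6 → 1 → 1; 7 → 5 → 7; 8 → 9 → 6; 9 → 6 → 8.
So π ∘ ρ in one-line form is 3 9 2 4 5 1 7 6 8.

3 9 2 4 5 1 7 6 8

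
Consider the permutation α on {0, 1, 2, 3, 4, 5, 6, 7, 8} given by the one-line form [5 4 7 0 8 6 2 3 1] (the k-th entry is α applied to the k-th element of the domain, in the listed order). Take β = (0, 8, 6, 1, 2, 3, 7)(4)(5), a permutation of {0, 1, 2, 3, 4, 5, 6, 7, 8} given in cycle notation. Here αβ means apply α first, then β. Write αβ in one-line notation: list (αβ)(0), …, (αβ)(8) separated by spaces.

5 4 0 8 6 1 3 7 2

Chase each element through α then β: 0 → 5 → 5; 1 → 4 → 4; 2 → 7 → 0; 3 → 0 → 8; 4 → 8 → 6; 5 → 6 → 1; 6 → 2 → 3; 7 → 3 → 7; 8 → 1 → 2.
So αβ in one-line form is 5 4 0 8 6 1 3 7 2.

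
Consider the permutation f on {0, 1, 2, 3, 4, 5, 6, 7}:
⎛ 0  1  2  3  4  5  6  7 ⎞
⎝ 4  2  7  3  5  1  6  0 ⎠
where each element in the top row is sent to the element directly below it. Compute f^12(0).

Tracing 0 → 4 → … returns to 0 after 6 steps, so 0 lies in a 6-cycle (0 4 5 1 2 7).
On a 6-cycle, f^6 is the identity, so f^12 = f^0 there (12 ≡ 0 mod 6).
So f^12(0) = 0.

0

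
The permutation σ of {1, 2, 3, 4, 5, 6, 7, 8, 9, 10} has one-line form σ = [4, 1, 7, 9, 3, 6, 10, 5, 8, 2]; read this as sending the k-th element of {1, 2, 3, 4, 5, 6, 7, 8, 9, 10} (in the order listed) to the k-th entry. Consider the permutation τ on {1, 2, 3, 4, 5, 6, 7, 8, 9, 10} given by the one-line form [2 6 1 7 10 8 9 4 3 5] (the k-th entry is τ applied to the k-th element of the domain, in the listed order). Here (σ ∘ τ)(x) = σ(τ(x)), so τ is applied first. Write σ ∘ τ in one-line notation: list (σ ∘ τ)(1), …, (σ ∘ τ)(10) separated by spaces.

1 6 4 10 2 5 8 9 7 3

(σ ∘ τ)(x) = σ(τ(x)). Computing each image: σ(τ(1)) = σ(2) = 1, σ(τ(2)) = σ(6) = 6, σ(τ(3)) = σ(1) = 4, σ(τ(4)) = σ(7) = 10, σ(τ(5)) = σ(10) = 2, σ(τ(6)) = σ(8) = 5, σ(τ(7)) = σ(9) = 8, σ(τ(8)) = σ(4) = 9, σ(τ(9)) = σ(3) = 7, σ(τ(10)) = σ(5) = 3.
Hence σ ∘ τ = [1 6 4 10 2 5 8 9 7 3].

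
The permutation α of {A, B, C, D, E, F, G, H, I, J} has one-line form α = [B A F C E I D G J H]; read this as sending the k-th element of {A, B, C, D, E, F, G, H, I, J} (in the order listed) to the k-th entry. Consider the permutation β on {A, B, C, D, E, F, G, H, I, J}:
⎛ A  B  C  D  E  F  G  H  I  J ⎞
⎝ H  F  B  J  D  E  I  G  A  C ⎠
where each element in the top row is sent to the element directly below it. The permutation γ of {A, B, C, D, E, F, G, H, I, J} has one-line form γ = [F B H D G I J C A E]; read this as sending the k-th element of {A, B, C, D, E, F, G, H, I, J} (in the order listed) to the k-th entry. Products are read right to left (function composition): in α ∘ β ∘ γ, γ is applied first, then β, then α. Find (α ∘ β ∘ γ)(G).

F

(α ∘ β ∘ γ)(G) = α(β(γ(G))). γ(G) = J, then β(J) = C, then α(C) = F, so the result is F.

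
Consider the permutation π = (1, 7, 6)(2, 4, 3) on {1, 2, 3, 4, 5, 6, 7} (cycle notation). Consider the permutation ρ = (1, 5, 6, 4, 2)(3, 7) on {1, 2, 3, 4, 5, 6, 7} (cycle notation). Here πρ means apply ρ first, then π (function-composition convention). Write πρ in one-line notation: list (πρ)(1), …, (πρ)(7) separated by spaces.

Chase each element through ρ then π: 1 → 5 → 5; 2 → 1 → 7; 3 → 7 → 6; 4 → 2 → 4; 5 → 6 → 1; 6 → 4 → 3; 7 → 3 → 2.
So πρ in one-line form is 5 7 6 4 1 3 2.

5 7 6 4 1 3 2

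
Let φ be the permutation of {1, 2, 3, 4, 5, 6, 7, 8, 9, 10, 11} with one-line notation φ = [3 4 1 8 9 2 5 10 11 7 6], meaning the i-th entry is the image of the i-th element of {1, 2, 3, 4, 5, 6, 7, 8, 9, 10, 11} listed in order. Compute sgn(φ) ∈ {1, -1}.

In disjoint-cycle form the cycle lengths are 9, 2.
A cycle of length ℓ contributes ℓ−1 transpositions, so φ is a product of 8 + 1 = 9 transpositions — odd.

-1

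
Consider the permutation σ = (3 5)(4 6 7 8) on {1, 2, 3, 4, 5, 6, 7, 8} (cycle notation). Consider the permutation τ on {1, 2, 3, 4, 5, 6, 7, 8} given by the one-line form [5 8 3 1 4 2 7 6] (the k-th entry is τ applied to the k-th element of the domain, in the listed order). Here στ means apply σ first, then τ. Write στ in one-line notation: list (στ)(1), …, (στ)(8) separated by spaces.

Chase each element through σ then τ: 1 → 1 → 5; 2 → 2 → 8; 3 → 5 → 4; 4 → 6 → 2; 5 → 3 → 3; 6 → 7 → 7; 7 → 8 → 6; 8 → 4 → 1.
So στ in one-line form is 5 8 4 2 3 7 6 1.

5 8 4 2 3 7 6 1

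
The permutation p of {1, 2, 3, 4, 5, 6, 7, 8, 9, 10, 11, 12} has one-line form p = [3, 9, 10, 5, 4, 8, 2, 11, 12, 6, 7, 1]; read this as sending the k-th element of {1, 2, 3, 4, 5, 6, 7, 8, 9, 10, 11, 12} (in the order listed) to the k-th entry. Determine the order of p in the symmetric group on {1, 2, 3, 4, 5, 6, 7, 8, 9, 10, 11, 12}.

10

Decomposing into disjoint cycles gives cycle lengths 10, 2.
The order of p is the least common multiple of its cycle lengths: lcm(10, 2) = 10.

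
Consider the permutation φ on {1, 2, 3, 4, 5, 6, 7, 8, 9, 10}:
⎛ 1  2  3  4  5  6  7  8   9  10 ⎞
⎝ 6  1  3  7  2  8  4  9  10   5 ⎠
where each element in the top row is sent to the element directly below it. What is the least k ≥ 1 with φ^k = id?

14

The disjoint-cycle form of φ has cycle lengths 7, 2, 1.
The order of φ is the least common multiple of its cycle lengths: lcm(7, 2) = 14.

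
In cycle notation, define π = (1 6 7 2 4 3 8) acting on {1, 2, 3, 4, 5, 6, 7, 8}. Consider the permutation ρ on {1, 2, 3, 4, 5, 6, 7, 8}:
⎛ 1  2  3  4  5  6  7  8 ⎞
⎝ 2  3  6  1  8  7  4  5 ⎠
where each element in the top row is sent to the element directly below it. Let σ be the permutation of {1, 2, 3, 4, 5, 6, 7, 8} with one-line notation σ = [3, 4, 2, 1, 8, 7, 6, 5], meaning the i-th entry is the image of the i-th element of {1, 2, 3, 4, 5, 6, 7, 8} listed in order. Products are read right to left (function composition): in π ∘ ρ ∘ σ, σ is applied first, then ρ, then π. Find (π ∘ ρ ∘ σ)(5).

5

Apply the permutations in order: σ(5) = 8, then ρ(8) = 5, then π(5) = 5. So (π ∘ ρ ∘ σ)(5) = 5.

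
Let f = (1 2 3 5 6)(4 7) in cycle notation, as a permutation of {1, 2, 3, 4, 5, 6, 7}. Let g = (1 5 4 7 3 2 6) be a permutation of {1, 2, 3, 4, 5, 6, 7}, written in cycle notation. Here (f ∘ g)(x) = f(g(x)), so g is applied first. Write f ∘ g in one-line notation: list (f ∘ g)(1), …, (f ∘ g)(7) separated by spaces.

For each element, apply g then f: 1 → 5 → 6; 2 → 6 → 1; 3 → 2 → 3; 4 → 7 → 4; 5 → 4 → 7; 6 → 1 → 2; 7 → 3 → 5.
So f ∘ g in one-line form is 6 1 3 4 7 2 5.

6 1 3 4 7 2 5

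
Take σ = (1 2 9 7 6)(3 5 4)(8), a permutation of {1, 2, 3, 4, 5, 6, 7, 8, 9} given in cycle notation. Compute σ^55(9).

9 lies in the 5-cycle (1 2 9 7 6).
Since the cycle has length 5, σ^55 acts on it the same as σ^0 (55 mod 5 = 0).
So σ^55(9) = 9.

9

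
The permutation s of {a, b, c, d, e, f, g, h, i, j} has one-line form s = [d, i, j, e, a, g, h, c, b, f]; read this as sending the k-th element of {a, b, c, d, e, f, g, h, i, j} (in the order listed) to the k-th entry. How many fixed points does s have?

0

No element satisfies s(x) = x, so there are 0 fixed points.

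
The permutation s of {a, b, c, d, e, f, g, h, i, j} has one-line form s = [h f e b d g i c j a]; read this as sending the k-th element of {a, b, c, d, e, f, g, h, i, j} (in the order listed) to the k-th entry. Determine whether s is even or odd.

In disjoint-cycle form the cycle lengths are 10.
A cycle of length ℓ contributes ℓ−1 transpositions, so s is a product of 9 transpositions — odd.

odd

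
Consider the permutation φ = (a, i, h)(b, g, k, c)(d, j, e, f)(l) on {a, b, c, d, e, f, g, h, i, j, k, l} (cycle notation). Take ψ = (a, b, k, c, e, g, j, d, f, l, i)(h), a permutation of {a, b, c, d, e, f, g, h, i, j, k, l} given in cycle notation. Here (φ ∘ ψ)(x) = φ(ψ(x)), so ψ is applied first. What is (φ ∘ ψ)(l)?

h

(φ ∘ ψ)(l) = φ(ψ(l)). ψ(l) = i, then φ(i) = h. So (φ ∘ ψ)(l) = h.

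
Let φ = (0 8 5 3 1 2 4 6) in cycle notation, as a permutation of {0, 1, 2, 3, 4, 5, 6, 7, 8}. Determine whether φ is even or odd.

The cycle lengths are 8, 1.
A cycle is odd iff its length is even; φ has 1 even-length cycle, so sgn(φ) = (−1)^1 and φ is odd.

odd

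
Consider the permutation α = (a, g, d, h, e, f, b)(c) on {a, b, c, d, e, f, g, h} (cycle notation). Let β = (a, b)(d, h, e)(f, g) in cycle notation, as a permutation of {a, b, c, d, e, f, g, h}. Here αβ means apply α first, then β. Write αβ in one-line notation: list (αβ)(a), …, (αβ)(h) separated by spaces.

(αβ)(x) = β(α(x)). Computing each image: β(α(a)) = β(g) = f, β(α(b)) = β(a) = b, β(α(c)) = β(c) = c, β(α(d)) = β(h) = e, β(α(e)) = β(f) = g, β(α(f)) = β(b) = a, β(α(g)) = β(d) = h, β(α(h)) = β(e) = d.
Hence αβ = [f b c e g a h d].

f b c e g a h d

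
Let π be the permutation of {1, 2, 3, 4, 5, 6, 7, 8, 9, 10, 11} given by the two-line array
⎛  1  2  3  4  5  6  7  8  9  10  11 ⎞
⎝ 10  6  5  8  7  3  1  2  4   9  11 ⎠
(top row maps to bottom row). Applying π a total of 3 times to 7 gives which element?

Tracing 7 → 1 → … returns to 7 after 10 steps, so 7 lies in a 10-cycle (1 10 9 4 8 2 6 3 5 7).
Advancing 3 steps from 7: 7 → 1 → 10 → 9.

9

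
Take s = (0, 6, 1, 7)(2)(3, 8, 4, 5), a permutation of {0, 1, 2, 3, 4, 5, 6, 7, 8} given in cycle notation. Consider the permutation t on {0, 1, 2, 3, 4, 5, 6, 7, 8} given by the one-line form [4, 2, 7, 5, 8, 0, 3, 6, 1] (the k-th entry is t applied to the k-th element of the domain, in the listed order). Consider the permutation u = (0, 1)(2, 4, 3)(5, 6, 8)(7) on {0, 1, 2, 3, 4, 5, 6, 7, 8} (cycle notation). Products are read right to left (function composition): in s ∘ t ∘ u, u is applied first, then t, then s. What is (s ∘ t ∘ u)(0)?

Apply the permutations in order: u(0) = 1, then t(1) = 2, then s(2) = 2. So (s ∘ t ∘ u)(0) = 2.

2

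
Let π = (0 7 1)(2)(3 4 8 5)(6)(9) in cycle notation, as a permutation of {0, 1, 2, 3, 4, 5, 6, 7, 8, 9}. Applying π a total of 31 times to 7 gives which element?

7 lies in the 3-cycle (0 7 1).
On a 3-cycle, π^3 is the identity, so π^31 = π^1 there (31 ≡ 1 mod 3).
Advancing 1 step from 7: 7 → 1.

1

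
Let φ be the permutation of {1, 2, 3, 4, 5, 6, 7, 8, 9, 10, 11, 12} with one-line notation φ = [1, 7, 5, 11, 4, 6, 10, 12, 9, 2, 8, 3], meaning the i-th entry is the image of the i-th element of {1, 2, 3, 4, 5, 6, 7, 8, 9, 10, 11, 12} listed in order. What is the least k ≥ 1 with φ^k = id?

6

Decomposing into disjoint cycles gives cycle lengths 6, 3, 1, 1, 1.
Since disjoint cycles commute, ord(φ) = lcm(6, 3) = 6.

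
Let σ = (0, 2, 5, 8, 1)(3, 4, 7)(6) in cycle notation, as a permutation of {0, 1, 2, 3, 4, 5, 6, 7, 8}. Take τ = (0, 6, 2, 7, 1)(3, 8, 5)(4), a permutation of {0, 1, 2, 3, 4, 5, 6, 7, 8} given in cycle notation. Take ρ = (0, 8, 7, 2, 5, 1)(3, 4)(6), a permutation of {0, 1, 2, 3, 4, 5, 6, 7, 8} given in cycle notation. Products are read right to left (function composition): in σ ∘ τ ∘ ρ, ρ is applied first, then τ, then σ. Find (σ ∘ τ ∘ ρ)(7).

3

Apply the permutations in order: ρ(7) = 2, then τ(2) = 7, then σ(7) = 3. So (σ ∘ τ ∘ ρ)(7) = 3.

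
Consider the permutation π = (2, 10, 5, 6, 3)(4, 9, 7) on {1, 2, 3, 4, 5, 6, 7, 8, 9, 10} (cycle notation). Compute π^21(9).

9

9 lies in the 3-cycle (4, 9, 7).
Since the cycle has length 3, π^21 acts on it the same as π^0 (21 mod 3 = 0).
So π^21(9) = 9.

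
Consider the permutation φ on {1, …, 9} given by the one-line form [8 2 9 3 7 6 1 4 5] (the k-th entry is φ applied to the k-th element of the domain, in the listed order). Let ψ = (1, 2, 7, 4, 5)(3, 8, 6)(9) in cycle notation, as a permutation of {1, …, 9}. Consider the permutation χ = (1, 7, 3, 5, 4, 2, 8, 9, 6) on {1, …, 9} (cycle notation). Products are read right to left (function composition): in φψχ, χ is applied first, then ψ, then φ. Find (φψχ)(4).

1

Apply the permutations in order: χ(4) = 2, then ψ(2) = 7, then φ(7) = 1. So (φψχ)(4) = 1.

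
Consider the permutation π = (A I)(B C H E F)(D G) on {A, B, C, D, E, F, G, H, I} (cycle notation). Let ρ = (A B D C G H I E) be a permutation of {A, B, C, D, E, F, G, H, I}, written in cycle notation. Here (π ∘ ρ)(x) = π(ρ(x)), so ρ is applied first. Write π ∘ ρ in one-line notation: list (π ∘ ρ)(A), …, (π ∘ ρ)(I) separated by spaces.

C G D H I B E A F

Chase each element through ρ then π: A → B → C; B → D → G; C → G → D; D → C → H; E → A → I; F → F → B; G → H → E; H → I → A; I → E → F.
Collecting the images, π ∘ ρ = [C G D H I B E A F].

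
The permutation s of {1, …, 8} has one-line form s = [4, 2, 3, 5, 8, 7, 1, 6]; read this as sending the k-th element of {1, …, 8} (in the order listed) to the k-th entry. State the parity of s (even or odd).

odd

In disjoint-cycle form the cycle lengths are 6, 1, 1.
A cycle is odd iff its length is even; s has 1 even-length cycle, so sgn(s) = (−1)^1 and s is odd.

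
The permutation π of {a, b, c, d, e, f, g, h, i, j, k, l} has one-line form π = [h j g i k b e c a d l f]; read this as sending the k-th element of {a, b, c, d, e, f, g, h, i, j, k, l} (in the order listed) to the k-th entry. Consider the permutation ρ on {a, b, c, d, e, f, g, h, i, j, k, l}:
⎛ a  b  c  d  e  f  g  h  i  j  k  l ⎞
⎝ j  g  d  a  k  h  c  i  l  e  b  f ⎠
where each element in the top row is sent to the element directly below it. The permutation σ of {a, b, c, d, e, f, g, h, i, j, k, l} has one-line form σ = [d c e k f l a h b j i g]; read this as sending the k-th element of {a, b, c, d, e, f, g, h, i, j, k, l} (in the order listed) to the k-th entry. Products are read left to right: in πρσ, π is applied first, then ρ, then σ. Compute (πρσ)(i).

(πρσ)(i) = σ(ρ(π(i))). π(i) = a, then ρ(a) = j, then σ(j) = j, so the result is j.

j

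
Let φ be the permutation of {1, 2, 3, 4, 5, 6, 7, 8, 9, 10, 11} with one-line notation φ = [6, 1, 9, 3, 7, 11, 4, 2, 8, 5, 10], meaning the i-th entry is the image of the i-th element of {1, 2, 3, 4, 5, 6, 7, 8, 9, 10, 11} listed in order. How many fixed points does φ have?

0

No element satisfies φ(x) = x, so there are 0 fixed points.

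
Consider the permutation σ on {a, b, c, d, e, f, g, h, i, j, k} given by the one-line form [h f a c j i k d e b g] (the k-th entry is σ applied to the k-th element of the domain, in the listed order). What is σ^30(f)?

Tracing f → i → … returns to f after 5 steps, so f lies in a 5-cycle (b, f, i, e, j).
Powers repeat with period 5 on this cycle, and 30 mod 5 = 0, so σ^30(f) = σ^0(f).
So σ^30(f) = f.

f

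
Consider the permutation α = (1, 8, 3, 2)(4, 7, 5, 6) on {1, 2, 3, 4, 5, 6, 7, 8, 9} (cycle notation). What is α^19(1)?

2

1 lies in the 4-cycle (1, 8, 3, 2).
Powers repeat with period 4 on this cycle, and 19 mod 4 = 3, so α^19(1) = α^3(1).
Advancing 3 steps from 1: 1 → 8 → 3 → 2.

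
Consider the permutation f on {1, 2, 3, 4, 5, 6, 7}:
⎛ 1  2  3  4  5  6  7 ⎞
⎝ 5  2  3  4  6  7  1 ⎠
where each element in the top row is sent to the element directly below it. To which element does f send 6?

The entry below 6 in the array is 7, so f(6) = 7.

7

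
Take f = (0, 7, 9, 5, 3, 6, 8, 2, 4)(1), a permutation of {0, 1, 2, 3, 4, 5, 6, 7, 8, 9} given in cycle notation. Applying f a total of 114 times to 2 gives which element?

3

2 lies in the 9-cycle (0, 7, 9, 5, 3, 6, 8, 2, 4).
Since the cycle has length 9, f^114 acts on it the same as f^6 (114 mod 9 = 6).
Advancing 6 steps from 2: 2 → 4 → 0 → 7 → 9 → 5 → 3.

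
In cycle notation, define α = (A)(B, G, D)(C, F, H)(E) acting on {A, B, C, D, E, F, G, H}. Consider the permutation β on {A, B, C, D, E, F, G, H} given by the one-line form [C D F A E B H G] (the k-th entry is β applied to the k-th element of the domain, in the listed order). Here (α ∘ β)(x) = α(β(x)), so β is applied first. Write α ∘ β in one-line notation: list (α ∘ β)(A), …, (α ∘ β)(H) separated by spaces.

Chase each element through β then α: A → C → F; B → D → B; C → F → H; D → A → A; E → E → E; F → B → G; G → H → C; H → G → D.
Collecting the images, α ∘ β = [F B H A E G C D].

F B H A E G C D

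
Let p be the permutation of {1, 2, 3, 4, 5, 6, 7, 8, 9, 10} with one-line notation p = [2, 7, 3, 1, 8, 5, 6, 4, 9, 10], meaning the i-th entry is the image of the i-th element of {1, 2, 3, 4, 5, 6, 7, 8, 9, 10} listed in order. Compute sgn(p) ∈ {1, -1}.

1

In disjoint-cycle form the cycle lengths are 7, 1, 1, 1.
A cycle is odd iff its length is even; p has 0 even-length cycles, so sgn(p) = (−1)^0 and p is even.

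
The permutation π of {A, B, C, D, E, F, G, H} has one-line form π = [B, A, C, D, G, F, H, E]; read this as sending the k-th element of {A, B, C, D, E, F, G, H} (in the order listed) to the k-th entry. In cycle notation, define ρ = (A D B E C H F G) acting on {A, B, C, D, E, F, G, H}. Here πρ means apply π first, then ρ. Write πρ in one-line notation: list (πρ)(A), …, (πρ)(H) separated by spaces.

(πρ)(x) = ρ(π(x)). Computing each image: ρ(π(A)) = ρ(B) = E, ρ(π(B)) = ρ(A) = D, ρ(π(C)) = ρ(C) = H, ρ(π(D)) = ρ(D) = B, ρ(π(E)) = ρ(G) = A, ρ(π(F)) = ρ(F) = G, ρ(π(G)) = ρ(H) = F, ρ(π(H)) = ρ(E) = C.
Hence πρ = [E D H B A G F C].

E D H B A G F C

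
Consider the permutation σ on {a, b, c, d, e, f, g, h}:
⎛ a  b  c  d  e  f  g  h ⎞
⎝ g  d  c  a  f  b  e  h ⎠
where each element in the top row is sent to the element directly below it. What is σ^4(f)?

g

Tracing f → b → … returns to f after 6 steps, so f lies in a 6-cycle (a g e f b d).
Advancing 4 steps from f: f → b → d → a → g.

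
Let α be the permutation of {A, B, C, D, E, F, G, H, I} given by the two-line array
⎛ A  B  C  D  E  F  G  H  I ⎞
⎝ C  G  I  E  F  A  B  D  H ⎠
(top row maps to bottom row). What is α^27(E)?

D

Tracing E → F → … returns to E after 7 steps, so E lies in a 7-cycle (A, C, I, H, D, E, F).
On a 7-cycle, α^7 is the identity, so α^27 = α^6 there (27 ≡ 6 mod 7).
Advancing 6 steps from E: E → F → A → C → I → H → D.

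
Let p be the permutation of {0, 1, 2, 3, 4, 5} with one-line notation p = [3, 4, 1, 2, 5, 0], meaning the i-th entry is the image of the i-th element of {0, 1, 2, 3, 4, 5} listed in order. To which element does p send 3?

2

3 is element number 4 of the domain, and entry number 4 of the one-line form is 2, so p(3) = 2.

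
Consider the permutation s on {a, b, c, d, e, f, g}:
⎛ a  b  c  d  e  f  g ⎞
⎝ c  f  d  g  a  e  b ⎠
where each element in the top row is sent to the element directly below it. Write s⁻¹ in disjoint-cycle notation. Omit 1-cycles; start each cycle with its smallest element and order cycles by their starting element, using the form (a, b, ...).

First write s in disjoint cycles: (a, c, d, g, b, f, e).
Reversing each cycle (and rotating so the smallest element leads) gives s⁻¹ = (a, e, f, b, g, d, c).

(a, e, f, b, g, d, c)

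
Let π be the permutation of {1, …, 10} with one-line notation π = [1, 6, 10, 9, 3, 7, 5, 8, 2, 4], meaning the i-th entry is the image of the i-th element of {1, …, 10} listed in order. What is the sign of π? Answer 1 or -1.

-1

In disjoint-cycle form the cycle lengths are 8, 1, 1.
A cycle of length ℓ contributes ℓ−1 transpositions, so π is a product of 7 transpositions — odd.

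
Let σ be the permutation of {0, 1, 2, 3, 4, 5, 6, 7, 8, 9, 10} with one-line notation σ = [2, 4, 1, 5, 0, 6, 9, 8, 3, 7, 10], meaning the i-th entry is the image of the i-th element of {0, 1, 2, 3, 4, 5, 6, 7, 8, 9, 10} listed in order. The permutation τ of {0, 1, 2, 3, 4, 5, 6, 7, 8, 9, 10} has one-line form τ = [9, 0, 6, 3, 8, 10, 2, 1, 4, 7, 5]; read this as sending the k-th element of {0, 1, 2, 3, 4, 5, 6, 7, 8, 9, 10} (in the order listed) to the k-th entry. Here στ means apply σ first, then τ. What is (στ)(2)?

0

σ(2) = 1, then τ(1) = 0; composing gives (στ)(2) = 0.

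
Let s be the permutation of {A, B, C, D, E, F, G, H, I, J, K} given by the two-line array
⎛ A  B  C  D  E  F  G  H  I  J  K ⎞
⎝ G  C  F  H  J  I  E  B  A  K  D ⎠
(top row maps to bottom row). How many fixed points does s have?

No element satisfies s(x) = x, so there are 0 fixed points.

0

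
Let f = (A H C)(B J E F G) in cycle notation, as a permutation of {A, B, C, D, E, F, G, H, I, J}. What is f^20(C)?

H

C lies in the 3-cycle (A H C).
Since the cycle has length 3, f^20 acts on it the same as f^2 (20 mod 3 = 2).
Advancing 2 steps from C: C → A → H.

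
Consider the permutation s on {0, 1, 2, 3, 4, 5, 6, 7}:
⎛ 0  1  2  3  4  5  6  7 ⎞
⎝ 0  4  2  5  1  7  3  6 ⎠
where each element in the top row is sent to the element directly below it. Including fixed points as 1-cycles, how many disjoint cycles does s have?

4

The cycle decomposition is (0)(1, 4)(2)(3, 5, 7, 6), which has 4 cycles (counting 1-cycles).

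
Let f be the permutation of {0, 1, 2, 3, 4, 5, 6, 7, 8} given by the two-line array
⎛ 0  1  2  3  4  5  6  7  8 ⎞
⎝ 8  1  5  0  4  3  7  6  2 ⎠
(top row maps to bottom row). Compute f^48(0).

Tracing 0 → 8 → … returns to 0 after 5 steps, so 0 lies in a 5-cycle (0, 8, 2, 5, 3).
Since the cycle has length 5, f^48 acts on it the same as f^3 (48 mod 5 = 3).
Advancing 3 steps from 0: 0 → 8 → 2 → 5.

5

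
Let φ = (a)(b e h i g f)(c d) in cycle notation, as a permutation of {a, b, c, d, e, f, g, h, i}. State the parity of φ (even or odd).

The cycle lengths are 6, 2, 1.
A cycle is odd iff its length is even; φ has 2 even-length cycles, so sgn(φ) = (−1)^2 and φ is even.

even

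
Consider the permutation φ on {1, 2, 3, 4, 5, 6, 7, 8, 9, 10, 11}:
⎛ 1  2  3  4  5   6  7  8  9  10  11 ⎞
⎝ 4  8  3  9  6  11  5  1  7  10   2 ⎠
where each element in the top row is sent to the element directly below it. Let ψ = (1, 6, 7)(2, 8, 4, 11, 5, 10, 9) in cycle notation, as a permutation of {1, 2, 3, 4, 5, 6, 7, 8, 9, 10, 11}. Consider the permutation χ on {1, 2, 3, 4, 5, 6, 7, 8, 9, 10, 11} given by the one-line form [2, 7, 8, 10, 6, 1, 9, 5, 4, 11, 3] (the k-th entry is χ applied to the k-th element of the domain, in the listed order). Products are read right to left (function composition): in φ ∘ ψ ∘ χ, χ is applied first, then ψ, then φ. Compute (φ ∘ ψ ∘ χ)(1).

Apply the permutations in order: χ(1) = 2, then ψ(2) = 8, then φ(8) = 1. So (φ ∘ ψ ∘ χ)(1) = 1.

1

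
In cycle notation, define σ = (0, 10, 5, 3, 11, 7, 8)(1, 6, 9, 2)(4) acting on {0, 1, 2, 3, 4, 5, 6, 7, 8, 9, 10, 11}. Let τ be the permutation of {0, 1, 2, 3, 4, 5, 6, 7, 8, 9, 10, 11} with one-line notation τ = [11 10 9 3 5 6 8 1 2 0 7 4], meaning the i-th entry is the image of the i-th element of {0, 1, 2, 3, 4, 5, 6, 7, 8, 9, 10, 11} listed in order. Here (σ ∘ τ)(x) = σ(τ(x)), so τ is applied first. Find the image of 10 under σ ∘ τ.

(σ ∘ τ)(10) = σ(τ(10)). τ(10) = 7, then σ(7) = 8. So (σ ∘ τ)(10) = 8.

8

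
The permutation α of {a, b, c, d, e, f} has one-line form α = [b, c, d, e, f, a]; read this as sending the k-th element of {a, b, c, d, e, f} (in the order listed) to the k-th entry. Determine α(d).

d is element number 4 of the domain, and entry number 4 of the one-line form is e, so α(d) = e.

e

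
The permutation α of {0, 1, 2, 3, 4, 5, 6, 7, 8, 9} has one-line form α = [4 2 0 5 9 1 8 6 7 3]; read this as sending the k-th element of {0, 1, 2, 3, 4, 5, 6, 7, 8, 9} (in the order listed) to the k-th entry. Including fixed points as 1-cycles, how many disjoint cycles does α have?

The cycle decomposition is (0, 4, 9, 3, 5, 1, 2)(6, 8, 7), which has 2 cycles (counting 1-cycles).

2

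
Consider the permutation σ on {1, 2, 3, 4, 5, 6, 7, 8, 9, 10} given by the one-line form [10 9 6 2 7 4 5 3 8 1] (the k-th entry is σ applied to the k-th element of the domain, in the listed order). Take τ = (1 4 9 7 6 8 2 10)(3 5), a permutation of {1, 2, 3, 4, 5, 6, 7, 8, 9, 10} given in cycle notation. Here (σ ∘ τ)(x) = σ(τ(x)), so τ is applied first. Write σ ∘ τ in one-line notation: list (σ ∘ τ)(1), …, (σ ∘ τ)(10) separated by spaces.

(σ ∘ τ)(x) = σ(τ(x)). Computing each image: σ(τ(1)) = σ(4) = 2, σ(τ(2)) = σ(10) = 1, σ(τ(3)) = σ(5) = 7, σ(τ(4)) = σ(9) = 8, σ(τ(5)) = σ(3) = 6, σ(τ(6)) = σ(8) = 3, σ(τ(7)) = σ(6) = 4, σ(τ(8)) = σ(2) = 9, σ(τ(9)) = σ(7) = 5, σ(τ(10)) = σ(1) = 10.
Hence σ ∘ τ = [2 1 7 8 6 3 4 9 5 10].

2 1 7 8 6 3 4 9 5 10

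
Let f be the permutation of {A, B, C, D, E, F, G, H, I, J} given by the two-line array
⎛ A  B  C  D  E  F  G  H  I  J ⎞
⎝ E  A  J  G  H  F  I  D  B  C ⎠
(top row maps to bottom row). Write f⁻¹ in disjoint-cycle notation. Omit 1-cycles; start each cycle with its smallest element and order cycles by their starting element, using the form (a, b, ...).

The cycle decomposition of f is (A, E, H, D, G, I, B)(C, J).
Reversing each cycle (and rotating so the smallest element leads) gives f⁻¹ = (A, B, I, G, D, H, E)(C, J).

(A, B, I, G, D, H, E)(C, J)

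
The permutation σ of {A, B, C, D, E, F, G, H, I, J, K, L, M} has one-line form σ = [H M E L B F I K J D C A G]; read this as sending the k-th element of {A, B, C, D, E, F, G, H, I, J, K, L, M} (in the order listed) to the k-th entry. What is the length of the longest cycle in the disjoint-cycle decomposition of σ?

Decomposing into disjoint cycles gives (A H K C E B M G I J D L); the longest has length 12.

12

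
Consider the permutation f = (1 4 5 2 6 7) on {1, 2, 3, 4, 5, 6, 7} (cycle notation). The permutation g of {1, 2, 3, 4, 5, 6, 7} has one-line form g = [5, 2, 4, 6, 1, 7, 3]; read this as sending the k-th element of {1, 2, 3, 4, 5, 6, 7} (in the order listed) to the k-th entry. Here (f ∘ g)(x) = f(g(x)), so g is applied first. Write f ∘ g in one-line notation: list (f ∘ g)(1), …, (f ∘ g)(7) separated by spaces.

Chase each element through g then f: 1 → 5 → 2; 2 → 2 → 6; 3 → 4 → 5; 4 → 6 → 7; 5 → 1 → 4; 6 → 7 → 1; 7 → 3 → 3.
So f ∘ g in one-line form is 2 6 5 7 4 1 3.

2 6 5 7 4 1 3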